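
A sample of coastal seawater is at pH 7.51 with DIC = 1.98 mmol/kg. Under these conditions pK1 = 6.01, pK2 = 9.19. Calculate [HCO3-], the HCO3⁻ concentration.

[HCO3⁻] = 1.88 mmol/kg

α₁ = 1 / (1 + [H⁺]/K1 + K2/[H⁺]) = 1 / (1 + 10^-1.50 + 10^-1.68)
   = 1 / (1 + 0.031623 + 0.020893) = 1/1.0525 = 0.9501
[HCO3⁻] = α₁ × DIC = 0.9501 × 1.98 = 1.88 mmol/kg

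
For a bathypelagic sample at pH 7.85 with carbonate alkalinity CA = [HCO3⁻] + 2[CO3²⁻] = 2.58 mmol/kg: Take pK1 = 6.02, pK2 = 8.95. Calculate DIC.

DIC = 2.44 mmol/kg

CA = [HCO3⁻] + 2[CO3²⁻] = (α₁ + 2α₂)·DIC
At pH 7.85: [H⁺]/K1 = 10^-1.83 = 0.014791, K2/[H⁺] = 10^-1.10 = 0.079433
α₁ = 1/(1 + 0.014791 + 0.079433) = 1/1.0942 = 0.9139; α₂ = α₁·K2/[H⁺] = 0.07259
α₁ + 2α₂ = 1.0591
DIC = CA / (α₁ + 2α₂) = 2.58 / 1.0591 = 2.44 mmol/kg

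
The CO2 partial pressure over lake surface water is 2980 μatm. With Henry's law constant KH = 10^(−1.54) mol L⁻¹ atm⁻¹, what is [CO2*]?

[CO2*] = 85.9 μmol/L

KH = 10^(−1.54) = 2.884×10^-2 mol L⁻¹ atm⁻¹
[CO2*] = KH · pCO2 = 2.884×10^-2 × 2980×10^-6 atm = 8.59×10^-5 mol/L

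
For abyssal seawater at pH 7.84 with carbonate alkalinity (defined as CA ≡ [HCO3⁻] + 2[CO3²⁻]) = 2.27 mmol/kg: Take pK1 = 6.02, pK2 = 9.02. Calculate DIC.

DIC = 2.17 mmol/kg

CA = [HCO3⁻] + 2[CO3²⁻] = (α₁ + 2α₂)·DIC
At pH 7.84: [H⁺]/K1 = 10^-1.82 = 0.015136, K2/[H⁺] = 10^-1.18 = 0.066069
α₁ = 1/(1 + 0.015136 + 0.066069) = 1/1.0812 = 0.9249; α₂ = α₁·K2/[H⁺] = 0.06111
α₁ + 2α₂ = 1.0471
DIC = CA / (α₁ + 2α₂) = 2.27 / 1.0471 = 2.17 mmol/kg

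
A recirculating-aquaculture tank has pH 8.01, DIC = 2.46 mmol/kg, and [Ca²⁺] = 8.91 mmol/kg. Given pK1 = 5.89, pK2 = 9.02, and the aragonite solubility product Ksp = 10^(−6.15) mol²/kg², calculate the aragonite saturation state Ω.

α₂ = 1 / (1 + [H⁺]/K2 + [H⁺]²/(K1K2)) = 1 / (1 + 10^+1.01 + 10^-1.11)
   = 1 / (1 + 10.233 + 0.077625) = 1/11.311 = 0.08841
[CO3²⁻] = α₂ × DIC = 0.08841 × 2.46 = 0.2175 mmol/kg
Ksp = 10^(−6.15) = 7.079×10^-7
Ω = [Ca²⁺][CO3²⁻]/Ksp = (8.91×10^-3)(2.175×10^-4) / 7.079×10^-7 = 2.74

Ω = 2.74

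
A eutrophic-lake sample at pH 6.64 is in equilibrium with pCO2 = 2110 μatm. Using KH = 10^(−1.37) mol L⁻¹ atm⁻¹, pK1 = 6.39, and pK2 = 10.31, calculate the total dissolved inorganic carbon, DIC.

[CO2*] = KH · pCO2 = 10^(−1.37) × 2110×10^-6 = 9.001×10^-5 mol/L
α₀ = 1/(1 + K1/[H⁺] + K1K2/[H⁺]²) = 1/(1 + 10^+0.25 + 10^-3.42) = 0.3599
DIC = [CO2*]/α₀ = 9.001×10^-5 / 0.3599 = 0.250 mmol/L

DIC = 0.250 mmol/L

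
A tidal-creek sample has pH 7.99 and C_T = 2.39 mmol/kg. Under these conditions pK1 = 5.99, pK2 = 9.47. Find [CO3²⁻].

[CO3²⁻] = 0.0759 mmol/kg

α₂ = 1 / (1 + [H⁺]/K2 + [H⁺]²/(K1K2)) = 1 / (1 + 10^+1.48 + 10^-0.52)
   = 1 / (1 + 30.200 + 0.30200) = 1/31.502 = 0.03174
[CO3²⁻] = α₂ × DIC = 0.03174 × 2.39 = 0.0759 mmol/kg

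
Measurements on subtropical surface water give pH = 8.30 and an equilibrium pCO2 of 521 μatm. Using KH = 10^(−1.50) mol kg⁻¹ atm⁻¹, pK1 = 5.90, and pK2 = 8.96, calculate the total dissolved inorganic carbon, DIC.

DIC = 5.06 mmol/kg

[CO2*] = KH · pCO2 = 10^(−1.50) × 521×10^-6 = 1.648×10^-5 mol/kg
α₀ = 1/(1 + K1/[H⁺] + K1K2/[H⁺]²) = 1/(1 + 10^+2.40 + 10^+1.74) = 0.003256
DIC = [CO2*]/α₀ = 1.648×10^-5 / 0.003256 = 5.06 mmol/kg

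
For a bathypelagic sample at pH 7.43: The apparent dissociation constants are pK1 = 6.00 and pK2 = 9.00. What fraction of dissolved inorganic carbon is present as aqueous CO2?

α₀ = 1 / (1 + K1/[H⁺] + K1K2/[H⁺]²) = 1 / (1 + 10^+1.43 + 10^-0.14)
   = 1 / (1 + 26.915 + 0.72444) = 1/28.640 = 0.03492

α₀ = 0.0349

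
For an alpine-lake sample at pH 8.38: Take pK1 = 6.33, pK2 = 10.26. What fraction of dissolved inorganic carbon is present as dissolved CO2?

α₀ = 1 / (1 + K1/[H⁺] + K1K2/[H⁺]²) = 1 / (1 + 10^+2.05 + 10^+0.17)
   = 1 / (1 + 112.20 + 1.4791) = 1/114.68 = 0.008720

α₀ = 0.00872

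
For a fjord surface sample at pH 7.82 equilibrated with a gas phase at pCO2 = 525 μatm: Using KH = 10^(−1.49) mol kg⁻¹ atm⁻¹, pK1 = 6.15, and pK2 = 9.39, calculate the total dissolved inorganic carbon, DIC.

DIC = 0.833 mmol/kg

[CO2*] = KH · pCO2 = 10^(−1.49) × 525×10^-6 = 1.699×10^-5 mol/kg
α₀ = 1/(1 + K1/[H⁺] + K1K2/[H⁺]²) = 1/(1 + 10^+1.67 + 10^+0.10) = 0.02039
DIC = [CO2*]/α₀ = 1.699×10^-5 / 0.02039 = 0.833 mmol/kg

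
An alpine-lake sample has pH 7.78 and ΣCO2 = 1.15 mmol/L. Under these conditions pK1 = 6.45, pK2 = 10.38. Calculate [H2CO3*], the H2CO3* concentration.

[CO2*] = 0.0513 mmol/L

α₀ = 1 / (1 + K1/[H⁺] + K1K2/[H⁺]²) = 1 / (1 + 10^+1.33 + 10^-1.27)
   = 1 / (1 + 21.380 + 0.053703) = 1/22.433 = 0.04458
[CO2*] = α₀ × DIC = 0.04458 × 1.15 = 0.0513 mmol/L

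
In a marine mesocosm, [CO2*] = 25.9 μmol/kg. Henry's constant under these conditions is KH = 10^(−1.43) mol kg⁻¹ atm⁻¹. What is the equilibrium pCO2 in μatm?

KH = 10^(−1.43) = 3.715×10^-2 mol kg⁻¹ atm⁻¹
pCO2 = [CO2*]/KH = 25.9×10^-6 / 3.715×10^-2 = 6.97×10^-4 atm = 697 μatm

pCO2 = 697 μatm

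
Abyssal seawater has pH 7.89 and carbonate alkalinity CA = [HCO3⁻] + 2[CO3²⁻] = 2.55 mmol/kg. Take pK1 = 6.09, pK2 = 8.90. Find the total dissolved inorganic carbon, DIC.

DIC = 2.38 mmol/kg

CA = [HCO3⁻] + 2[CO3²⁻] = (α₁ + 2α₂)·DIC
At pH 7.89: [H⁺]/K1 = 10^-1.80 = 0.015849, K2/[H⁺] = 10^-1.01 = 0.097724
α₁ = 1/(1 + 0.015849 + 0.097724) = 1/1.1136 = 0.8980; α₂ = α₁·K2/[H⁺] = 0.08776
α₁ + 2α₂ = 1.0735
DIC = CA / (α₁ + 2α₂) = 2.55 / 1.0735 = 2.38 mmol/kg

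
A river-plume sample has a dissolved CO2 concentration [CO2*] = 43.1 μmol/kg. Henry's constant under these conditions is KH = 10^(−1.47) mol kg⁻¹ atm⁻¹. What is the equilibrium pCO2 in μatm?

KH = 10^(−1.47) = 3.388×10^-2 mol kg⁻¹ atm⁻¹
pCO2 = [CO2*]/KH = 43.1×10^-6 / 3.388×10^-2 = 1.27×10^-3 atm = 1270 μatm

pCO2 = 1270 μatm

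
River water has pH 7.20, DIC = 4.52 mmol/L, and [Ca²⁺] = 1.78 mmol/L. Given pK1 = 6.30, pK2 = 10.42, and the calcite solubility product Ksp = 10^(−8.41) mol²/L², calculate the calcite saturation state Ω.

Ω = 1.11

α₂ = 1 / (1 + [H⁺]/K2 + [H⁺]²/(K1K2)) = 1 / (1 + 10^+3.22 + 10^+2.32)
   = 1 / (1 + 1659.6 + 208.93) = 1/1869.5 = 0.0005349
[CO3²⁻] = α₂ × DIC = 0.0005349 × 4.52 = 0.002418 mmol/L = 2.418 μmol/L
Ksp = 10^(−8.41) = 3.890×10^-9
Ω = [Ca²⁺][CO3²⁻]/Ksp = (1.78×10^-3)(2.418×10^-6) / 3.890×10^-9 = 1.11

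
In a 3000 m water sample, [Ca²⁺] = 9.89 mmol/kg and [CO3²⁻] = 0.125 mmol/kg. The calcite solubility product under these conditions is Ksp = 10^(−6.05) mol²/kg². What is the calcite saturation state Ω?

Ksp = 10^(−6.05) = 8.913×10^-7
Ω = [Ca²⁺][CO3²⁻]/Ksp = (9.89×10^-3)(0.125×10^-3) / 8.913×10^-7 = 1.39

Ω = 1.39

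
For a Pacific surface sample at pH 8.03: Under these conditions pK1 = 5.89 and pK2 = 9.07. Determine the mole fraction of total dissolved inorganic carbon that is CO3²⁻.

α₂ = 1 / (1 + [H⁺]/K2 + [H⁺]²/(K1K2)) = 1 / (1 + 10^+1.04 + 10^-1.10)
   = 1 / (1 + 10.965 + 0.079433) = 1/12.044 = 0.08303

α₂ = 0.0830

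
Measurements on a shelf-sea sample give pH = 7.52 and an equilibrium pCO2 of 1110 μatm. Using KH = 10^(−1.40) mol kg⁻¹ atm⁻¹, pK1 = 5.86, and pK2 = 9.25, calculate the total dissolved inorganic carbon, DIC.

DIC = 2.10 mmol/kg

[CO2*] = KH · pCO2 = 10^(−1.40) × 1110×10^-6 = 4.419×10^-5 mol/kg
α₀ = 1/(1 + K1/[H⁺] + K1K2/[H⁺]²) = 1/(1 + 10^+1.66 + 10^-0.07) = 0.02103
DIC = [CO2*]/α₀ = 4.419×10^-5 / 0.02103 = 2.10 mmol/kg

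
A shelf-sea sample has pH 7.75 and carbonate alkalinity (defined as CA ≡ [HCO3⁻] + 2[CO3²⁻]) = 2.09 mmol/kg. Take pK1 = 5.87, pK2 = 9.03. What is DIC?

CA = [HCO3⁻] + 2[CO3²⁻] = (α₁ + 2α₂)·DIC
At pH 7.75: [H⁺]/K1 = 10^-1.88 = 0.013183, K2/[H⁺] = 10^-1.28 = 0.052481
α₁ = 1/(1 + 0.013183 + 0.052481) = 1/1.0657 = 0.9384; α₂ = α₁·K2/[H⁺] = 0.04925
α₁ + 2α₂ = 1.0369
DIC = CA / (α₁ + 2α₂) = 2.09 / 1.0369 = 2.02 mmol/kg

DIC = 2.02 mmol/kg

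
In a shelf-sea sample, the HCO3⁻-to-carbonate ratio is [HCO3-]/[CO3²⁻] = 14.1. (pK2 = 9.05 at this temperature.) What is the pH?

From K2 = [H⁺][CO3²⁻]/[HCO3-]:  pH = pK2 − log₁₀([HCO3-]/[CO3²⁻])
log₁₀(14.1) = +1.149
pH = 9.05 − (+1.149) = 7.90

pH = 7.90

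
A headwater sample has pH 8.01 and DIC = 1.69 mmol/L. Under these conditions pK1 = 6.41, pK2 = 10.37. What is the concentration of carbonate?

[CO3²⁻] = 7.17 μmol/L

α₂ = 1 / (1 + [H⁺]/K2 + [H⁺]²/(K1K2)) = 1 / (1 + 10^+2.36 + 10^+0.76)
   = 1 / (1 + 229.09 + 5.7544) = 1/235.84 = 0.004240
[CO3²⁻] = α₂ × DIC = 0.004240 × 1.69 = 0.00717 mmol/L = 7.17 μmol/L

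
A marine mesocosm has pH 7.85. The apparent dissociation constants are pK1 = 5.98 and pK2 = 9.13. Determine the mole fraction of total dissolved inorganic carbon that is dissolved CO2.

α₀ = 0.0127

α₀ = 1 / (1 + K1/[H⁺] + K1K2/[H⁺]²) = 1 / (1 + 10^+1.87 + 10^+0.59)
   = 1 / (1 + 74.131 + 3.8905) = 1/79.021 = 0.01265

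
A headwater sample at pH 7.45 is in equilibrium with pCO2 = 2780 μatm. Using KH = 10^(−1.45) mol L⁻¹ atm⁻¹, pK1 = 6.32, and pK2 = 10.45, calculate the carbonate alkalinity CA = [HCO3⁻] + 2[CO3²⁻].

CA = 1.33 mmol/L

[CO2*] = KH · pCO2 = 10^(−1.45) × 2780×10^-6 = 9.864×10^-5 mol/L
α₀ = 1/(1 + K1/[H⁺] + K1K2/[H⁺]²) = 1/(1 + 10^+1.13 + 10^-1.87) = 0.06895
DIC = [CO2*]/α₀ = 9.864×10^-5 / 0.06895 = 1.431 mmol/L
CA = (α₁ + 2α₂)·DIC = (0.9301 + 2×0.0009301) × 1.431 = 1.33 mmol/L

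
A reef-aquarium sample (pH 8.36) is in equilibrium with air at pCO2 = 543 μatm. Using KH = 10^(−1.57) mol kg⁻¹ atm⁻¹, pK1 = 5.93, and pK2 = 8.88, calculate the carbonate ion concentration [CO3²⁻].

[CO3²⁻] = 1.19 mmol/kg

[CO2*] = KH · pCO2 = 10^(−1.57) × 543×10^-6 = 1.462×10^-5 mol/kg
α₀ = 1/(1 + K1/[H⁺] + K1K2/[H⁺]²) = 1/(1 + 10^+2.43 + 10^+1.91) = 0.002845
DIC = [CO2*]/α₀ = 1.462×10^-5 / 0.002845 = 5.136 mmol/kg
[CO3²⁻] = α₂·DIC; α₂ = 0.2313, so [CO3²⁻] = 0.2313 × 5.136 = 1.19 mmol/kg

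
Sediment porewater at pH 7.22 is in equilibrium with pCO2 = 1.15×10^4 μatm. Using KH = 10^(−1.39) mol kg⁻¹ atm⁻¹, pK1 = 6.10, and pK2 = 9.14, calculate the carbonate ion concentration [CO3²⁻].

[CO3²⁻] = 0.0743 mmol/kg

[CO2*] = KH · pCO2 = 10^(−1.39) × 1.15×10^4×10^-6 = 4.685×10^-4 mol/kg
α₀ = 1/(1 + K1/[H⁺] + K1K2/[H⁺]²) = 1/(1 + 10^+1.12 + 10^-0.80) = 0.06973
DIC = [CO2*]/α₀ = 4.685×10^-4 / 0.06973 = 6.719 mmol/kg
[CO3²⁻] = α₂·DIC; α₂ = 0.01105, so [CO3²⁻] = 0.01105 × 6.719 = 0.0743 mmol/kg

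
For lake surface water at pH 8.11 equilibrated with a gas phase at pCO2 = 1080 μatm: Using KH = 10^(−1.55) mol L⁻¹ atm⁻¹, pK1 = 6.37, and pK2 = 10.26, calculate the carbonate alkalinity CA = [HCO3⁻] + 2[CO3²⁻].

CA = 1.70 mmol/L

[CO2*] = KH · pCO2 = 10^(−1.55) × 1080×10^-6 = 3.044×10^-5 mol/L
α₀ = 1/(1 + K1/[H⁺] + K1K2/[H⁺]²) = 1/(1 + 10^+1.74 + 10^-0.41) = 0.01775
DIC = [CO2*]/α₀ = 3.044×10^-5 / 0.01775 = 1.715 mmol/L
CA = (α₁ + 2α₂)·DIC = (0.9753 + 2×0.006905) × 1.715 = 1.70 mmol/L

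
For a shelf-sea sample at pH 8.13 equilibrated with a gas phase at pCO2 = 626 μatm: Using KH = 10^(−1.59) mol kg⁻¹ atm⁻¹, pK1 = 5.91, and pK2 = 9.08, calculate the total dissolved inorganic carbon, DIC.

DIC = 2.99 mmol/kg

[CO2*] = KH · pCO2 = 10^(−1.59) × 626×10^-6 = 1.609×10^-5 mol/kg
α₀ = 1/(1 + K1/[H⁺] + K1K2/[H⁺]²) = 1/(1 + 10^+2.22 + 10^+1.27) = 0.005389
DIC = [CO2*]/α₀ = 1.609×10^-5 / 0.005389 = 2.99 mmol/kg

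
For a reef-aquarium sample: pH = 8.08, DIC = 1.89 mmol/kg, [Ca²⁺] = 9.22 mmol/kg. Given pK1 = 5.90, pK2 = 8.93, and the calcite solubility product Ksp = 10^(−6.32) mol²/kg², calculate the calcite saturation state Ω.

α₂ = 1 / (1 + [H⁺]/K2 + [H⁺]²/(K1K2)) = 1 / (1 + 10^+0.85 + 10^-1.33)
   = 1 / (1 + 7.0795 + 0.046774) = 1/8.1262 = 0.1231
[CO3²⁻] = α₂ × DIC = 0.1231 × 1.89 = 0.2326 mmol/kg
Ksp = 10^(−6.32) = 4.786×10^-7
Ω = [Ca²⁺][CO3²⁻]/Ksp = (9.22×10^-3)(2.326×10^-4) / 4.786×10^-7 = 4.48

Ω = 4.48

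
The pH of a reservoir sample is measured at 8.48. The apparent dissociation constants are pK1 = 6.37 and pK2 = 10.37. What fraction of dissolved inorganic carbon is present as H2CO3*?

α₀ = 1 / (1 + K1/[H⁺] + K1K2/[H⁺]²) = 1 / (1 + 10^+2.11 + 10^+0.22)
   = 1 / (1 + 128.82 + 1.6596) = 1/131.48 = 0.007605

α₀ = 0.00761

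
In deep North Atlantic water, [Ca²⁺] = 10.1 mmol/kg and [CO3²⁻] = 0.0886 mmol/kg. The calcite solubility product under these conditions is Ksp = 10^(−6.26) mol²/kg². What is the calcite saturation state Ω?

Ksp = 10^(−6.26) = 5.495×10^-7
Ω = [Ca²⁺][CO3²⁻]/Ksp = (10.1×10^-3)(0.0886×10^-3) / 5.495×10^-7 = 1.63

Ω = 1.63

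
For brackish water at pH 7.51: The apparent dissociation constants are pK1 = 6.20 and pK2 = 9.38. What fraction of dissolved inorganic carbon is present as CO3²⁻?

α₂ = 0.0127

α₂ = 1 / (1 + [H⁺]/K2 + [H⁺]²/(K1K2)) = 1 / (1 + 10^+1.87 + 10^+0.56)
   = 1 / (1 + 74.131 + 3.6308) = 1/78.762 = 0.01270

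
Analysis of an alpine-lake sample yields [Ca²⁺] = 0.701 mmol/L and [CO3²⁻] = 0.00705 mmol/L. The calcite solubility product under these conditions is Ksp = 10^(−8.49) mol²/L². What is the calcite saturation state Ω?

Ω = 1.53

Ksp = 10^(−8.49) = 3.236×10^-9
Ω = [Ca²⁺][CO3²⁻]/Ksp = (0.701×10^-3)(0.00705×10^-3) / 3.236×10^-9 = 1.53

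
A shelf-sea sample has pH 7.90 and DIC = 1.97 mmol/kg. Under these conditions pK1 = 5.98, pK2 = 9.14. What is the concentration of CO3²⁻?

[CO3²⁻] = 0.106 mmol/kg

α₂ = 1 / (1 + [H⁺]/K2 + [H⁺]²/(K1K2)) = 1 / (1 + 10^+1.24 + 10^-0.68)
   = 1 / (1 + 17.378 + 0.20893) = 1/18.587 = 0.05380
[CO3²⁻] = α₂ × DIC = 0.05380 × 1.97 = 0.106 mmol/kg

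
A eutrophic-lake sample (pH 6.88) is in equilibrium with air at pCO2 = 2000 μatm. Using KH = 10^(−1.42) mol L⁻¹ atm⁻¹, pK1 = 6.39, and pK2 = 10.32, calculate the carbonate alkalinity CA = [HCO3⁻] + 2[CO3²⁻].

CA = 0.235 mmol/L

[CO2*] = KH · pCO2 = 10^(−1.42) × 2000×10^-6 = 7.604×10^-5 mol/L
α₀ = 1/(1 + K1/[H⁺] + K1K2/[H⁺]²) = 1/(1 + 10^+0.49 + 10^-2.95) = 0.2444
DIC = [CO2*]/α₀ = 7.604×10^-5 / 0.2444 = 0.3111 mmol/L
CA = (α₁ + 2α₂)·DIC = (0.7553 + 2×0.0002742) × 0.3111 = 0.235 mmol/L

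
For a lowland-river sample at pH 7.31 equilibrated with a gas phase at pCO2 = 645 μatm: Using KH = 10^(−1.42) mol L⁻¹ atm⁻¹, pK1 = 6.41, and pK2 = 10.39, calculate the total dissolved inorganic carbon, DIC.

DIC = 0.219 mmol/L

[CO2*] = KH · pCO2 = 10^(−1.42) × 645×10^-6 = 2.452×10^-5 mol/L
α₀ = 1/(1 + K1/[H⁺] + K1K2/[H⁺]²) = 1/(1 + 10^+0.90 + 10^-2.18) = 0.1117
DIC = [CO2*]/α₀ = 2.452×10^-5 / 0.1117 = 0.219 mmol/L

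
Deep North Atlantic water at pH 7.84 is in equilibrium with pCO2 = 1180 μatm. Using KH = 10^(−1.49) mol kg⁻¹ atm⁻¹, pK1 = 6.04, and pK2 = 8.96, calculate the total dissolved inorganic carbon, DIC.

[CO2*] = KH · pCO2 = 10^(−1.49) × 1180×10^-6 = 3.818×10^-5 mol/kg
α₀ = 1/(1 + K1/[H⁺] + K1K2/[H⁺]²) = 1/(1 + 10^+1.80 + 10^+0.68) = 0.01452
DIC = [CO2*]/α₀ = 3.818×10^-5 / 0.01452 = 2.63 mmol/kg

DIC = 2.63 mmol/kg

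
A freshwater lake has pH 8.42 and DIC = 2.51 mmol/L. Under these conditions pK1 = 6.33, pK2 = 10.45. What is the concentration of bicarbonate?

α₁ = 1 / (1 + [H⁺]/K1 + K2/[H⁺]) = 1 / (1 + 10^-2.09 + 10^-2.03)
   = 1 / (1 + 0.0081283 + 0.0093325) = 1/1.0175 = 0.9828
[HCO3⁻] = α₁ × DIC = 0.9828 × 2.51 = 2.47 mmol/L

[HCO3⁻] = 2.47 mmol/L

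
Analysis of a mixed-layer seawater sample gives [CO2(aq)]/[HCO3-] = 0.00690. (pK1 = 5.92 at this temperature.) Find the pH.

pH = 8.08

From K1 = [H⁺][HCO3-]/[CO2(aq)]:  pH = pK1 − log₁₀([CO2(aq)]/[HCO3-])
log₁₀(0.00690) = -2.161
pH = 5.92 − (-2.161) = 8.08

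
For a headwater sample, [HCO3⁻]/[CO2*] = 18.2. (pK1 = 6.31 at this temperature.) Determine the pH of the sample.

pH = 7.57

From K1 = [H⁺][HCO3⁻]/[CO2*]:  pH = pK1 + log₁₀([HCO3⁻]/[CO2*])
log₁₀(18.2) = +1.260
pH = 6.31 + (+1.260) = 7.57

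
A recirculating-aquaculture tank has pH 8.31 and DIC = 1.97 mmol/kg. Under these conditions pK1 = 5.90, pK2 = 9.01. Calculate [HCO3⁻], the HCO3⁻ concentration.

α₁ = 1 / (1 + [H⁺]/K1 + K2/[H⁺]) = 1 / (1 + 10^-2.41 + 10^-0.70)
   = 1 / (1 + 0.0038905 + 0.19953) = 1/1.2034 = 0.8310
[HCO3⁻] = α₁ × DIC = 0.8310 × 1.97 = 1.64 mmol/kg

[HCO3⁻] = 1.64 mmol/kg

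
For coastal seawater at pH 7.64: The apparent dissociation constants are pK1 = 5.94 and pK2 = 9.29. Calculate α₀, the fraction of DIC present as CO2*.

α₀ = 1 / (1 + K1/[H⁺] + K1K2/[H⁺]²) = 1 / (1 + 10^+1.70 + 10^+0.05)
   = 1 / (1 + 50.119 + 1.1220) = 1/52.241 = 0.01914

α₀ = 0.0191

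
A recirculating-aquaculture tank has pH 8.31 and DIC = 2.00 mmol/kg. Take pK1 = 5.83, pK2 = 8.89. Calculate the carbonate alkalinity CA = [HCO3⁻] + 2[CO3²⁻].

CA = [HCO3⁻] + 2[CO3²⁻] = (α₁ + 2α₂)·DIC
At pH 8.31: [H⁺]/K1 = 10^-2.48 = 0.0033113, K2/[H⁺] = 10^-0.58 = 0.26303
α₁ = 1/(1 + 0.0033113 + 0.26303) = 1/1.2663 = 0.7897; α₂ = α₁·K2/[H⁺] = 0.2077
α₁ + 2α₂ = 1.2051
CA = 1.2051 × 2.00 = 2.41 mmol/kg

CA = 2.41 mmol/kg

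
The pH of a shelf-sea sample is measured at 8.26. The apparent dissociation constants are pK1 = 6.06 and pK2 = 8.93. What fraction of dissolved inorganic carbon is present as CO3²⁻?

α₂ = 0.175

α₂ = 1 / (1 + [H⁺]/K2 + [H⁺]²/(K1K2)) = 1 / (1 + 10^+0.67 + 10^-1.53)
   = 1 / (1 + 4.6774 + 0.029512) = 1/5.7069 = 0.1752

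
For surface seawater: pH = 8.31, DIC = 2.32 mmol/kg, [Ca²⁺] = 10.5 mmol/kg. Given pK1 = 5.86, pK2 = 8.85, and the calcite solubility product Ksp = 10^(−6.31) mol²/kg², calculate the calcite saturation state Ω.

α₂ = 1 / (1 + [H⁺]/K2 + [H⁺]²/(K1K2)) = 1 / (1 + 10^+0.54 + 10^-1.91)
   = 1 / (1 + 3.4674 + 0.012303) = 1/4.4797 = 0.2232
[CO3²⁻] = α₂ × DIC = 0.2232 × 2.32 = 0.5179 mmol/kg
Ksp = 10^(−6.31) = 4.898×10^-7
Ω = [Ca²⁺][CO3²⁻]/Ksp = (10.5×10^-3)(5.179×10^-4) / 4.898×10^-7 = 11.1

Ω = 11.1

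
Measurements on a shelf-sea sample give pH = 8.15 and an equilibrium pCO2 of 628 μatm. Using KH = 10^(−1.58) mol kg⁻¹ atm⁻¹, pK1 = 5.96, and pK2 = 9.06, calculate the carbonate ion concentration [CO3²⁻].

[CO3²⁻] = 0.315 mmol/kg

[CO2*] = KH · pCO2 = 10^(−1.58) × 628×10^-6 = 1.652×10^-5 mol/kg
α₀ = 1/(1 + K1/[H⁺] + K1K2/[H⁺]²) = 1/(1 + 10^+2.19 + 10^+1.28) = 0.005716
DIC = [CO2*]/α₀ = 1.652×10^-5 / 0.005716 = 2.890 mmol/kg
[CO3²⁻] = α₂·DIC; α₂ = 0.1089, so [CO3²⁻] = 0.1089 × 2.890 = 0.315 mmol/kg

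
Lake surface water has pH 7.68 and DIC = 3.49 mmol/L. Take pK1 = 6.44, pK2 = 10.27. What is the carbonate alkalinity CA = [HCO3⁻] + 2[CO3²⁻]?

CA = 3.31 mmol/L

CA = [HCO3⁻] + 2[CO3²⁻] = (α₁ + 2α₂)·DIC
At pH 7.68: [H⁺]/K1 = 10^-1.24 = 0.057544, K2/[H⁺] = 10^-2.59 = 0.0025704
α₁ = 1/(1 + 0.057544 + 0.0025704) = 1/1.0601 = 0.9433; α₂ = α₁·K2/[H⁺] = 0.002425
α₁ + 2α₂ = 0.9481
CA = 0.9481 × 3.49 = 3.31 mmol/L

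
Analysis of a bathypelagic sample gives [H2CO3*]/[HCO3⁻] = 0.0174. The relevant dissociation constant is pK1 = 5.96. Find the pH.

pH = 7.72

From K1 = [H⁺][HCO3⁻]/[H2CO3*]:  pH = pK1 − log₁₀([H2CO3*]/[HCO3⁻])
log₁₀(0.0174) = -1.759
pH = 5.96 − (-1.759) = 7.72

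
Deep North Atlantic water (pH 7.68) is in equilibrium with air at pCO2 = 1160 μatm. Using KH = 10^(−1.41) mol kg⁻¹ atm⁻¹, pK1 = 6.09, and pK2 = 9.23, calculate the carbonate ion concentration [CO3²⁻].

[CO2*] = KH · pCO2 = 10^(−1.41) × 1160×10^-6 = 4.513×10^-5 mol/kg
α₀ = 1/(1 + K1/[H⁺] + K1K2/[H⁺]²) = 1/(1 + 10^+1.59 + 10^+0.04) = 0.02439
DIC = [CO2*]/α₀ = 4.513×10^-5 / 0.02439 = 1.850 mmol/kg
[CO3²⁻] = α₂·DIC; α₂ = 0.02674, so [CO3²⁻] = 0.02674 × 1.850 = 0.0495 mmol/kg

[CO3²⁻] = 0.0495 mmol/kg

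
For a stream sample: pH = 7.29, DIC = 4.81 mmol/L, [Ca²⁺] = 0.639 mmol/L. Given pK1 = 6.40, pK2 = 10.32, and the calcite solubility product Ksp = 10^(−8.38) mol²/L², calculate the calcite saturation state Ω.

Ω = 0.609

α₂ = 1 / (1 + [H⁺]/K2 + [H⁺]²/(K1K2)) = 1 / (1 + 10^+3.03 + 10^+2.14)
   = 1 / (1 + 1071.5 + 138.04) = 1/1210.6 = 0.0008261
[CO3²⁻] = α₂ × DIC = 0.0008261 × 4.81 = 0.003973 mmol/L = 3.973 μmol/L
Ksp = 10^(−8.38) = 4.169×10^-9
Ω = [Ca²⁺][CO3²⁻]/Ksp = (0.639×10^-3)(3.973×10^-6) / 4.169×10^-9 = 0.609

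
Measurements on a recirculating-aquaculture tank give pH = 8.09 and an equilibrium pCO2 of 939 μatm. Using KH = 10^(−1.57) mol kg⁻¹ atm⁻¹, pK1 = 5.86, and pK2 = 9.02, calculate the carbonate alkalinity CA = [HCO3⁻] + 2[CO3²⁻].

CA = 5.30 mmol/kg

[CO2*] = KH · pCO2 = 10^(−1.57) × 939×10^-6 = 2.527×10^-5 mol/kg
α₀ = 1/(1 + K1/[H⁺] + K1K2/[H⁺]²) = 1/(1 + 10^+2.23 + 10^+1.30) = 0.005242
DIC = [CO2*]/α₀ = 2.527×10^-5 / 0.005242 = 4.822 mmol/kg
CA = (α₁ + 2α₂)·DIC = (0.8902 + 2×0.1046) × 4.822 = 5.30 mmol/kg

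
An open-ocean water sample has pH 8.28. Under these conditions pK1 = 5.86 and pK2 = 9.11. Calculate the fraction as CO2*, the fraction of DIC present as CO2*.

α₀ = 0.00330

α₀ = 1 / (1 + K1/[H⁺] + K1K2/[H⁺]²) = 1 / (1 + 10^+2.42 + 10^+1.59)
   = 1 / (1 + 263.03 + 38.905) = 1/302.93 = 0.003301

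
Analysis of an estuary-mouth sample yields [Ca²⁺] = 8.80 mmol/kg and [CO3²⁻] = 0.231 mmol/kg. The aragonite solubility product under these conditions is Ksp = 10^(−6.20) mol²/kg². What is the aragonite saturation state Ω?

Ksp = 10^(−6.20) = 6.310×10^-7
Ω = [Ca²⁺][CO3²⁻]/Ksp = (8.80×10^-3)(0.231×10^-3) / 6.310×10^-7 = 3.22

Ω = 3.22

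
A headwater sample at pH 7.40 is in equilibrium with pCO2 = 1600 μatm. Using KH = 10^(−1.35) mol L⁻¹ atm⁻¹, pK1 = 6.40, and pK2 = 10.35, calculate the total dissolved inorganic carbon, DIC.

DIC = 0.787 mmol/L

[CO2*] = KH · pCO2 = 10^(−1.35) × 1600×10^-6 = 7.147×10^-5 mol/L
α₀ = 1/(1 + K1/[H⁺] + K1K2/[H⁺]²) = 1/(1 + 10^+1.00 + 10^-1.95) = 0.09082
DIC = [CO2*]/α₀ = 7.147×10^-5 / 0.09082 = 0.787 mmol/L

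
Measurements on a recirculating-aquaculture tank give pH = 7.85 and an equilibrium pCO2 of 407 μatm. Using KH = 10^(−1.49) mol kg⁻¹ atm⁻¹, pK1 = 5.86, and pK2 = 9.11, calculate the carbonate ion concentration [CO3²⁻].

[CO3²⁻] = 0.0707 mmol/kg

[CO2*] = KH · pCO2 = 10^(−1.49) × 407×10^-6 = 1.317×10^-5 mol/kg
α₀ = 1/(1 + K1/[H⁺] + K1K2/[H⁺]²) = 1/(1 + 10^+1.99 + 10^+0.73) = 0.009607
DIC = [CO2*]/α₀ = 1.317×10^-5 / 0.009607 = 1.371 mmol/kg
[CO3²⁻] = α₂·DIC; α₂ = 0.05159, so [CO3²⁻] = 0.05159 × 1.371 = 0.0707 mmol/kg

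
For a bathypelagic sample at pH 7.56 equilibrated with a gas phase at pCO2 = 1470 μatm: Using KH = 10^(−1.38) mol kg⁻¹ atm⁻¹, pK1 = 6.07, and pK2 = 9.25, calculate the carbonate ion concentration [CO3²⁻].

[CO3²⁻] = 0.0387 mmol/kg

[CO2*] = KH · pCO2 = 10^(−1.38) × 1470×10^-6 = 6.128×10^-5 mol/kg
α₀ = 1/(1 + K1/[H⁺] + K1K2/[H⁺]²) = 1/(1 + 10^+1.49 + 10^-0.20) = 0.03074
DIC = [CO2*]/α₀ = 6.128×10^-5 / 0.03074 = 1.994 mmol/kg
[CO3²⁻] = α₂·DIC; α₂ = 0.01939, so [CO3²⁻] = 0.01939 × 1.994 = 0.0387 mmol/kg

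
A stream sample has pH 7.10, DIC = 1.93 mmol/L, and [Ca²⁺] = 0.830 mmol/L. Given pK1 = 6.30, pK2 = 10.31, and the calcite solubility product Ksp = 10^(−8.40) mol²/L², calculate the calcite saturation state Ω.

Ω = 0.214

α₂ = 1 / (1 + [H⁺]/K2 + [H⁺]²/(K1K2)) = 1 / (1 + 10^+3.21 + 10^+2.41)
   = 1 / (1 + 1621.8 + 257.04) = 1/1879.8 = 0.0005320
[CO3²⁻] = α₂ × DIC = 0.0005320 × 1.93 = 0.001027 mmol/L = 1.027 μmol/L
Ksp = 10^(−8.40) = 3.981×10^-9
Ω = [Ca²⁺][CO3²⁻]/Ksp = (0.830×10^-3)(1.027×10^-6) / 3.981×10^-9 = 0.214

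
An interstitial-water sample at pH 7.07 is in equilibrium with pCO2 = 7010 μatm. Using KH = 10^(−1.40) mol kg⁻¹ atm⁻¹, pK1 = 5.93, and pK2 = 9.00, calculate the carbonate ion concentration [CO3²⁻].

[CO3²⁻] = 0.0453 mmol/kg

[CO2*] = KH · pCO2 = 10^(−1.40) × 7010×10^-6 = 2.791×10^-4 mol/kg
α₀ = 1/(1 + K1/[H⁺] + K1K2/[H⁺]²) = 1/(1 + 10^+1.14 + 10^-0.79) = 0.06682
DIC = [CO2*]/α₀ = 2.791×10^-4 / 0.06682 = 4.177 mmol/kg
[CO3²⁻] = α₂·DIC; α₂ = 0.01084, so [CO3²⁻] = 0.01084 × 4.177 = 0.0453 mmol/kg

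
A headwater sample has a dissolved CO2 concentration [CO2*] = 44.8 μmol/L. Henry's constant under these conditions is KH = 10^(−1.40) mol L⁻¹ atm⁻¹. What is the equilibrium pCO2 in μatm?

KH = 10^(−1.40) = 3.981×10^-2 mol L⁻¹ atm⁻¹
pCO2 = [CO2*]/KH = 44.8×10^-6 / 3.981×10^-2 = 1.13×10^-3 atm = 1130 μatm

pCO2 = 1130 μatm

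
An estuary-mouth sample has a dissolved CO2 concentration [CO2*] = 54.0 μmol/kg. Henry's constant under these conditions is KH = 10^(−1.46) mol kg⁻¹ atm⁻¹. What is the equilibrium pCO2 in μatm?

KH = 10^(−1.46) = 3.467×10^-2 mol kg⁻¹ atm⁻¹
pCO2 = [CO2*]/KH = 54.0×10^-6 / 3.467×10^-2 = 1.56×10^-3 atm = 1560 μatm

pCO2 = 1560 μatm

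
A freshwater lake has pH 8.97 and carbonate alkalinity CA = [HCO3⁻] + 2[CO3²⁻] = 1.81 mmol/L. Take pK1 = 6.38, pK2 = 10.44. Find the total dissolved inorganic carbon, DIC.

DIC = 1.76 mmol/L

CA = [HCO3⁻] + 2[CO3²⁻] = (α₁ + 2α₂)·DIC
At pH 8.97: [H⁺]/K1 = 10^-2.59 = 0.0025704, K2/[H⁺] = 10^-1.47 = 0.033884
α₁ = 1/(1 + 0.0025704 + 0.033884) = 1/1.0365 = 0.9648; α₂ = α₁·K2/[H⁺] = 0.03269
α₁ + 2α₂ = 1.0302
DIC = CA / (α₁ + 2α₂) = 1.81 / 1.0302 = 1.76 mmol/L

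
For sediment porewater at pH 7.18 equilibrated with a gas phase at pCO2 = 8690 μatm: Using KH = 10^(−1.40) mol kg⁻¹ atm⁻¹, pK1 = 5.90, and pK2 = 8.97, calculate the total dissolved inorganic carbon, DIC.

[CO2*] = KH · pCO2 = 10^(−1.40) × 8690×10^-6 = 3.460×10^-4 mol/kg
α₀ = 1/(1 + K1/[H⁺] + K1K2/[H⁺]²) = 1/(1 + 10^+1.28 + 10^-0.51) = 0.04911
DIC = [CO2*]/α₀ = 3.460×10^-4 / 0.04911 = 7.04 mmol/kg

DIC = 7.04 mmol/kg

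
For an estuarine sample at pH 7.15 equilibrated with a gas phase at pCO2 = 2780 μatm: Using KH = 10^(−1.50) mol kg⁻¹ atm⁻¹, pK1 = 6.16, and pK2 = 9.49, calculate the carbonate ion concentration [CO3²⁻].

[CO2*] = KH · pCO2 = 10^(−1.50) × 2780×10^-6 = 8.791×10^-5 mol/kg
α₀ = 1/(1 + K1/[H⁺] + K1K2/[H⁺]²) = 1/(1 + 10^+0.99 + 10^-1.35) = 0.09245
DIC = [CO2*]/α₀ = 8.791×10^-5 / 0.09245 = 0.9509 mmol/kg
[CO3²⁻] = α₂·DIC; α₂ = 0.004129, so [CO3²⁻] = 0.004129 × 0.9509 = 0.00393 mmol/kg = 3.93 μmol/kg

[CO3²⁻] = 3.93 μmol/kg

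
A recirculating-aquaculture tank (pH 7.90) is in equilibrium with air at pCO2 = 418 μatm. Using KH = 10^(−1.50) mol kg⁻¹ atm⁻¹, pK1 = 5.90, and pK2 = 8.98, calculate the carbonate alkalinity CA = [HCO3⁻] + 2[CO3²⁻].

CA = 1.54 mmol/kg

[CO2*] = KH · pCO2 = 10^(−1.50) × 418×10^-6 = 1.322×10^-5 mol/kg
α₀ = 1/(1 + K1/[H⁺] + K1K2/[H⁺]²) = 1/(1 + 10^+2.00 + 10^+0.92) = 0.009148
DIC = [CO2*]/α₀ = 1.322×10^-5 / 0.009148 = 1.445 mmol/kg
CA = (α₁ + 2α₂)·DIC = (0.9148 + 2×0.07609) × 1.445 = 1.54 mmol/kg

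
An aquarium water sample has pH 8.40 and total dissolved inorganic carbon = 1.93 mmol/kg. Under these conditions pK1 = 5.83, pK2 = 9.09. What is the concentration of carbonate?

[CO3²⁻] = 0.327 mmol/kg

α₂ = 1 / (1 + [H⁺]/K2 + [H⁺]²/(K1K2)) = 1 / (1 + 10^+0.69 + 10^-1.88)
   = 1 / (1 + 4.8978 + 0.013183) = 1/5.9110 = 0.1692
[CO3²⁻] = α₂ × DIC = 0.1692 × 1.93 = 0.327 mmol/kg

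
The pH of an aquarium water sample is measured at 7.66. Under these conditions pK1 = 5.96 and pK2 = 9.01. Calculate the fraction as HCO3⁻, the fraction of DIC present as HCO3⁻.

α₁ = 1 / (1 + [H⁺]/K1 + K2/[H⁺]) = 1 / (1 + 10^-1.70 + 10^-1.35)
   = 1 / (1 + 0.019953 + 0.044668) = 1/1.0646 = 0.9393

α₁ = 0.939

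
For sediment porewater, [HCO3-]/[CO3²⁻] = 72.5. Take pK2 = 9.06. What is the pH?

From K2 = [H⁺][CO3²⁻]/[HCO3-]:  pH = pK2 − log₁₀([HCO3-]/[CO3²⁻])
log₁₀(72.5) = +1.860
pH = 9.06 − (+1.860) = 7.20

pH = 7.20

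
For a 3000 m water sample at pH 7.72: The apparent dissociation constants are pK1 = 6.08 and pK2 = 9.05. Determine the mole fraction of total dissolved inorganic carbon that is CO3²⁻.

α₂ = 1 / (1 + [H⁺]/K2 + [H⁺]²/(K1K2)) = 1 / (1 + 10^+1.33 + 10^-0.31)
   = 1 / (1 + 21.380 + 0.48978) = 1/22.869 = 0.04373

α₂ = 0.0437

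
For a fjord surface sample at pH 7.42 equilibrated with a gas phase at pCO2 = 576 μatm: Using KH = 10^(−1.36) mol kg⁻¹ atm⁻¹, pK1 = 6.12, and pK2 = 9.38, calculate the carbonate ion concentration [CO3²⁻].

[CO2*] = KH · pCO2 = 10^(−1.36) × 576×10^-6 = 2.514×10^-5 mol/kg
α₀ = 1/(1 + K1/[H⁺] + K1K2/[H⁺]²) = 1/(1 + 10^+1.30 + 10^-0.66) = 0.04723
DIC = [CO2*]/α₀ = 2.514×10^-5 / 0.04723 = 0.5323 mmol/kg
[CO3²⁻] = α₂·DIC; α₂ = 0.01033, so [CO3²⁻] = 0.01033 × 0.5323 = 0.00550 mmol/kg = 5.50 μmol/kg

[CO3²⁻] = 5.50 μmol/kg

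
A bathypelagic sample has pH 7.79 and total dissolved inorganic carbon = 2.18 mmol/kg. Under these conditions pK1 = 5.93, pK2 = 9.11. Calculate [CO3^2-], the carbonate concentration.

α₂ = 1 / (1 + [H⁺]/K2 + [H⁺]²/(K1K2)) = 1 / (1 + 10^+1.32 + 10^-0.54)
   = 1 / (1 + 20.893 + 0.28840) = 1/22.181 = 0.04508
[CO3²⁻] = α₂ × DIC = 0.04508 × 2.18 = 0.0983 mmol/kg

[CO3²⁻] = 0.0983 mmol/kg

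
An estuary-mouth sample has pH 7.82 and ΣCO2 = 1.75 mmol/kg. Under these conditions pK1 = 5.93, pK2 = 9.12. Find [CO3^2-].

α₂ = 1 / (1 + [H⁺]/K2 + [H⁺]²/(K1K2)) = 1 / (1 + 10^+1.30 + 10^-0.59)
   = 1 / (1 + 19.953 + 0.25704) = 1/21.210 = 0.04715
[CO3²⁻] = α₂ × DIC = 0.04715 × 1.75 = 0.0825 mmol/kg

[CO3²⁻] = 0.0825 mmol/kg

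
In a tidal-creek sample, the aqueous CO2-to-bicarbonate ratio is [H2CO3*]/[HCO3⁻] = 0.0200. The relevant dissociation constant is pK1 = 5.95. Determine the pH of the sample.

From K1 = [H⁺][HCO3⁻]/[H2CO3*]:  pH = pK1 − log₁₀([H2CO3*]/[HCO3⁻])
log₁₀(0.0200) = -1.699
pH = 5.95 − (-1.699) = 7.65

pH = 7.65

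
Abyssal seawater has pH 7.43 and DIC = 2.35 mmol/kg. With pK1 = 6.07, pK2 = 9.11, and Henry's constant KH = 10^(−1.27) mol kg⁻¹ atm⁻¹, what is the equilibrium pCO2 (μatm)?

pCO2 = 1790 μatm

α₀ = 1 / (1 + K1/[H⁺] + K1K2/[H⁺]²) = 1 / (1 + 10^+1.36 + 10^-0.32)
   = 1 / (1 + 22.909 + 0.47863) = 1/24.387 = 0.04100
[CO2*] = α₀ × DIC = 0.04100 × 2.35 = 0.09636 mmol/kg
pCO2 = [CO2*]/KH = 9.636×10^-5 / 5.370×10^-2 = 1790 μatm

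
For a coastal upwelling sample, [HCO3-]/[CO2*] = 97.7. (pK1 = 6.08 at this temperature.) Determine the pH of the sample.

pH = 8.07

From K1 = [H⁺][HCO3-]/[CO2*]:  pH = pK1 + log₁₀([HCO3-]/[CO2*])
log₁₀(97.7) = +1.990
pH = 6.08 + (+1.990) = 8.07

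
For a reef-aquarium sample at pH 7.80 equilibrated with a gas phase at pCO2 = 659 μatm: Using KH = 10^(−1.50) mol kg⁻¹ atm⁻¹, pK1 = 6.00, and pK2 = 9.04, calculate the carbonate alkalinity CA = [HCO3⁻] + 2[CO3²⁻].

CA = 1.47 mmol/kg

[CO2*] = KH · pCO2 = 10^(−1.50) × 659×10^-6 = 2.084×10^-5 mol/kg
α₀ = 1/(1 + K1/[H⁺] + K1K2/[H⁺]²) = 1/(1 + 10^+1.80 + 10^+0.56) = 0.01477
DIC = [CO2*]/α₀ = 2.084×10^-5 / 0.01477 = 1.411 mmol/kg
CA = (α₁ + 2α₂)·DIC = (0.9316 + 2×0.05361) × 1.411 = 1.47 mmol/kg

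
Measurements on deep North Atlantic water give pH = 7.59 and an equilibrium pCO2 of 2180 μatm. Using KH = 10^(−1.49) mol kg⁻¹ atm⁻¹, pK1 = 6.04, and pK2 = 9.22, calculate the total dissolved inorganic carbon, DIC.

DIC = 2.63 mmol/kg

[CO2*] = KH · pCO2 = 10^(−1.49) × 2180×10^-6 = 7.054×10^-5 mol/kg
α₀ = 1/(1 + K1/[H⁺] + K1K2/[H⁺]²) = 1/(1 + 10^+1.55 + 10^-0.08) = 0.02680
DIC = [CO2*]/α₀ = 7.054×10^-5 / 0.02680 = 2.63 mmol/kg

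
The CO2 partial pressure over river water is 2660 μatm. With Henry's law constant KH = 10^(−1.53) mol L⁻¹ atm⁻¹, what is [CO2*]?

KH = 10^(−1.53) = 2.951×10^-2 mol L⁻¹ atm⁻¹
[CO2*] = KH · pCO2 = 2.951×10^-2 × 2660×10^-6 atm = 7.85×10^-5 mol/L

[CO2*] = 78.5 μmol/L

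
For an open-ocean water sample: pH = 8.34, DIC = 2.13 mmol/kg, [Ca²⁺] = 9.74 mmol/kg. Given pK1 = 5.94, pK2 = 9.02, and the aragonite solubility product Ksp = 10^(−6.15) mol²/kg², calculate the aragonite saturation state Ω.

Ω = 5.05

α₂ = 1 / (1 + [H⁺]/K2 + [H⁺]²/(K1K2)) = 1 / (1 + 10^+0.68 + 10^-1.72)
   = 1 / (1 + 4.7863 + 0.019055) = 1/5.8054 = 0.1723
[CO3²⁻] = α₂ × DIC = 0.1723 × 2.13 = 0.3669 mmol/kg
Ksp = 10^(−6.15) = 7.079×10^-7
Ω = [Ca²⁺][CO3²⁻]/Ksp = (9.74×10^-3)(3.669×10^-4) / 7.079×10^-7 = 5.05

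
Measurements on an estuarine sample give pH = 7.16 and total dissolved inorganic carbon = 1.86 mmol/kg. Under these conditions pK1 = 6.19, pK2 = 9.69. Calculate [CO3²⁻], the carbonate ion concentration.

α₂ = 1 / (1 + [H⁺]/K2 + [H⁺]²/(K1K2)) = 1 / (1 + 10^+2.53 + 10^+1.56)
   = 1 / (1 + 338.84 + 36.308) = 1/376.15 = 0.002659
[CO3²⁻] = α₂ × DIC = 0.002659 × 1.86 = 0.00494 mmol/kg = 4.94 μmol/kg

[CO3²⁻] = 4.94 μmol/kg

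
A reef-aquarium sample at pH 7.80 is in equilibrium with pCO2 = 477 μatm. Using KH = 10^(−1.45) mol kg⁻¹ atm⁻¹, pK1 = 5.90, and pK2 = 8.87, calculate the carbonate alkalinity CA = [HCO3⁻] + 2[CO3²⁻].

CA = 1.57 mmol/kg

[CO2*] = KH · pCO2 = 10^(−1.45) × 477×10^-6 = 1.692×10^-5 mol/kg
α₀ = 1/(1 + K1/[H⁺] + K1K2/[H⁺]²) = 1/(1 + 10^+1.90 + 10^+0.83) = 0.01147
DIC = [CO2*]/α₀ = 1.692×10^-5 / 0.01147 = 1.476 mmol/kg
CA = (α₁ + 2α₂)·DIC = (0.9110 + 2×0.07754) × 1.476 = 1.57 mmol/kg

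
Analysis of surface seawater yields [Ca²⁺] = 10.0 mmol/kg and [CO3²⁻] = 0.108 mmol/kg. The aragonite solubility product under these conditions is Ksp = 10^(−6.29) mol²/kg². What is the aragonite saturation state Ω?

Ω = 2.11

Ksp = 10^(−6.29) = 5.129×10^-7
Ω = [Ca²⁺][CO3²⁻]/Ksp = (10.0×10^-3)(0.108×10^-3) / 5.129×10^-7 = 2.11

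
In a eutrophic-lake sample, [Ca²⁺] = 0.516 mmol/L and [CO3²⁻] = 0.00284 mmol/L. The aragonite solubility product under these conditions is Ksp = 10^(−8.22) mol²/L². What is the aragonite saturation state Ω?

Ω = 0.243

Ksp = 10^(−8.22) = 6.026×10^-9
Ω = [Ca²⁺][CO3²⁻]/Ksp = (0.516×10^-3)(0.00284×10^-3) / 6.026×10^-9 = 0.243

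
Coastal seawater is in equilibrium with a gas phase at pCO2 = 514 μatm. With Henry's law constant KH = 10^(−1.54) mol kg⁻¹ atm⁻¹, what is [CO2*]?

[CO2*] = 14.8 μmol/kg

KH = 10^(−1.54) = 2.884×10^-2 mol kg⁻¹ atm⁻¹
[CO2*] = KH · pCO2 = 2.884×10^-2 × 514×10^-6 atm = 1.48×10^-5 mol/kg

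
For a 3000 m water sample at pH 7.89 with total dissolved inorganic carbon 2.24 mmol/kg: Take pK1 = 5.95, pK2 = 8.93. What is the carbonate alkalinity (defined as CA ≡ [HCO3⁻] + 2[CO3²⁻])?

CA = [HCO3⁻] + 2[CO3²⁻] = (α₁ + 2α₂)·DIC
At pH 7.89: [H⁺]/K1 = 10^-1.94 = 0.011482, K2/[H⁺] = 10^-1.04 = 0.091201
α₁ = 1/(1 + 0.011482 + 0.091201) = 1/1.1027 = 0.9069; α₂ = α₁·K2/[H⁺] = 0.08271
α₁ + 2α₂ = 1.0723
CA = 1.0723 × 2.24 = 2.40 mmol/kg

CA = 2.40 mmol/kg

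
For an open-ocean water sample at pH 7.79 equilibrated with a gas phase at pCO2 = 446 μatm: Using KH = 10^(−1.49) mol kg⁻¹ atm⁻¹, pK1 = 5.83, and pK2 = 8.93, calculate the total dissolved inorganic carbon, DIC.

[CO2*] = KH · pCO2 = 10^(−1.49) × 446×10^-6 = 1.443×10^-5 mol/kg
α₀ = 1/(1 + K1/[H⁺] + K1K2/[H⁺]²) = 1/(1 + 10^+1.96 + 10^+0.82) = 0.01012
DIC = [CO2*]/α₀ = 1.443×10^-5 / 0.01012 = 1.43 mmol/kg

DIC = 1.43 mmol/kg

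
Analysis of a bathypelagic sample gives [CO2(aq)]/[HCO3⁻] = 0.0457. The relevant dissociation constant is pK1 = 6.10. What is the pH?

pH = 7.44

From K1 = [H⁺][HCO3⁻]/[CO2(aq)]:  pH = pK1 − log₁₀([CO2(aq)]/[HCO3⁻])
log₁₀(0.0457) = -1.340
pH = 6.10 − (-1.340) = 7.44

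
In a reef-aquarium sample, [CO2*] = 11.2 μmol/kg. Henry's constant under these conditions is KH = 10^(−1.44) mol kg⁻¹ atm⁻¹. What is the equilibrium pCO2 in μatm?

KH = 10^(−1.44) = 3.631×10^-2 mol kg⁻¹ atm⁻¹
pCO2 = [CO2*]/KH = 11.2×10^-6 / 3.631×10^-2 = 3.08×10^-4 atm = 308 μatm

pCO2 = 308 μatm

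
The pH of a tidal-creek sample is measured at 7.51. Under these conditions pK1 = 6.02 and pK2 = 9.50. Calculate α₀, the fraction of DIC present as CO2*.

α₀ = 1 / (1 + K1/[H⁺] + K1K2/[H⁺]²) = 1 / (1 + 10^+1.49 + 10^-0.50)
   = 1 / (1 + 30.903 + 0.31623) = 1/32.219 = 0.03104

α₀ = 0.0310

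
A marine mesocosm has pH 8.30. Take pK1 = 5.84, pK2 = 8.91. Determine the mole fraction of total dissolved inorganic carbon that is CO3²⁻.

α₂ = 1 / (1 + [H⁺]/K2 + [H⁺]²/(K1K2)) = 1 / (1 + 10^+0.61 + 10^-1.85)
   = 1 / (1 + 4.0738 + 0.014125) = 1/5.0879 = 0.1965

α₂ = 0.197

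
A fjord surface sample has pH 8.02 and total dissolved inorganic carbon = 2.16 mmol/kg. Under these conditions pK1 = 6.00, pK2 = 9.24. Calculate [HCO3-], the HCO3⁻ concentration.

α₁ = 1 / (1 + [H⁺]/K1 + K2/[H⁺]) = 1 / (1 + 10^-2.02 + 10^-1.22)
   = 1 / (1 + 0.0095499 + 0.060256) = 1/1.0698 = 0.9347
[HCO3⁻] = α₁ × DIC = 0.9347 × 2.16 = 2.02 mmol/kg

[HCO3⁻] = 2.02 mmol/kg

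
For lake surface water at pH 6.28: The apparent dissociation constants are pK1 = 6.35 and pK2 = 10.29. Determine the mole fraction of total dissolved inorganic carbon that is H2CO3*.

α₀ = 0.540

α₀ = 1 / (1 + K1/[H⁺] + K1K2/[H⁺]²) = 1 / (1 + 10^-0.07 + 10^-4.08)
   = 1 / (1 + 0.85114 + 8.3176×10^-5) = 1/1.8512 = 0.5402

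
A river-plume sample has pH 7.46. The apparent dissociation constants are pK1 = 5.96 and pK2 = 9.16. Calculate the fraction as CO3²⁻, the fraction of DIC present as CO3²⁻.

α₂ = 1 / (1 + [H⁺]/K2 + [H⁺]²/(K1K2)) = 1 / (1 + 10^+1.70 + 10^+0.20)
   = 1 / (1 + 50.119 + 1.5849) = 1/52.704 = 0.01897

α₂ = 0.0190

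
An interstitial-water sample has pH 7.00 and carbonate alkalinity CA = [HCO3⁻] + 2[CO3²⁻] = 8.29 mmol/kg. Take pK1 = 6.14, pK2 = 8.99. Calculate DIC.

DIC = 9.33 mmol/kg

CA = [HCO3⁻] + 2[CO3²⁻] = (α₁ + 2α₂)·DIC
At pH 7.00: [H⁺]/K1 = 10^-0.86 = 0.13804, K2/[H⁺] = 10^-1.99 = 0.010233
α₁ = 1/(1 + 0.13804 + 0.010233) = 1/1.1483 = 0.8709; α₂ = α₁·K2/[H⁺] = 0.008912
α₁ + 2α₂ = 0.8887
DIC = CA / (α₁ + 2α₂) = 8.29 / 0.8887 = 9.33 mmol/kg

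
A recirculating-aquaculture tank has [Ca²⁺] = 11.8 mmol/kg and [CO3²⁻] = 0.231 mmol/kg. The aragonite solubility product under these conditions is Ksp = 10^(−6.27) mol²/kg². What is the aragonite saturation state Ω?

Ω = 5.08

Ksp = 10^(−6.27) = 5.370×10^-7
Ω = [Ca²⁺][CO3²⁻]/Ksp = (11.8×10^-3)(0.231×10^-3) / 5.370×10^-7 = 5.08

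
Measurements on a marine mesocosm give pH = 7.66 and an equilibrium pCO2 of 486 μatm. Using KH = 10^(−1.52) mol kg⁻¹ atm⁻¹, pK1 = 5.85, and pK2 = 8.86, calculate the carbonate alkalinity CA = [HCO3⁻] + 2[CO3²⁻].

CA = 1.07 mmol/kg

[CO2*] = KH · pCO2 = 10^(−1.52) × 486×10^-6 = 1.468×10^-5 mol/kg
α₀ = 1/(1 + K1/[H⁺] + K1K2/[H⁺]²) = 1/(1 + 10^+1.81 + 10^+0.61) = 0.01436
DIC = [CO2*]/α₀ = 1.468×10^-5 / 0.01436 = 1.022 mmol/kg
CA = (α₁ + 2α₂)·DIC = (0.9271 + 2×0.05850) × 1.022 = 1.07 mmol/kg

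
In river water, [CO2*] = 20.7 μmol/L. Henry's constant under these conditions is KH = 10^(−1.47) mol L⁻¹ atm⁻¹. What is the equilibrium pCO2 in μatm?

KH = 10^(−1.47) = 3.388×10^-2 mol L⁻¹ atm⁻¹
pCO2 = [CO2*]/KH = 20.7×10^-6 / 3.388×10^-2 = 6.11×10^-4 atm = 611 μatm

pCO2 = 611 μatm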